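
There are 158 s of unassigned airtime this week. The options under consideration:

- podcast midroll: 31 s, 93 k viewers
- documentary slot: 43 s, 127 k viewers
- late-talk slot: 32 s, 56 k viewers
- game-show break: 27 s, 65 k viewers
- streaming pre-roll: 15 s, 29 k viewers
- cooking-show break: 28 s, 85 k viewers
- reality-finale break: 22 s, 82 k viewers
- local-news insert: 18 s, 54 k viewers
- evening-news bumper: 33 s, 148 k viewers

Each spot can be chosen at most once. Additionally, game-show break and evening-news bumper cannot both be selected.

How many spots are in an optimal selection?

5

The maximum expected reach within 158 s is 535.
For example podcast midroll + documentary slot + cooking-show break + reality-finale break + evening-news bumper achieves it, using 157 s.
All optima have 5 spots.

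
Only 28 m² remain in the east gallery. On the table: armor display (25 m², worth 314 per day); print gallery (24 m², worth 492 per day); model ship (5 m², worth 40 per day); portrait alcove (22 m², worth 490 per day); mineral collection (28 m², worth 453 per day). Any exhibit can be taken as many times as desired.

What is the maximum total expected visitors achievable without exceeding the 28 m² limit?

530

Taking model ship + portrait alcove: 27 m² used, 530 in expected visitors.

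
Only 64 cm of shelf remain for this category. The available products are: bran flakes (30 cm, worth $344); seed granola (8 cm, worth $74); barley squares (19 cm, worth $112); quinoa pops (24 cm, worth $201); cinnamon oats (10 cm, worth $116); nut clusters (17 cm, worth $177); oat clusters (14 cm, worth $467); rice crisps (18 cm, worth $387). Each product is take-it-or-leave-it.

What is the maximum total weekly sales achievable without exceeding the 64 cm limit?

By weekly sales per cm: oat clusters 33.36, rice crisps 21.50, cinnamon oats 11.60, bran flakes 11.47 lead.
A density-first pass picks cinnamon oats + nut clusters + oat clusters + rice crisps — 1147 at 59 cm.
Dropping cinnamon oats and nut clusters frees 27 cm; slotting in bran flakes (30 cm) lifts the total to 1198 at 62 cm.
The closest alternative, cinnamon oats + nut clusters + oat clusters + rice crisps, reaches only 1147.

1198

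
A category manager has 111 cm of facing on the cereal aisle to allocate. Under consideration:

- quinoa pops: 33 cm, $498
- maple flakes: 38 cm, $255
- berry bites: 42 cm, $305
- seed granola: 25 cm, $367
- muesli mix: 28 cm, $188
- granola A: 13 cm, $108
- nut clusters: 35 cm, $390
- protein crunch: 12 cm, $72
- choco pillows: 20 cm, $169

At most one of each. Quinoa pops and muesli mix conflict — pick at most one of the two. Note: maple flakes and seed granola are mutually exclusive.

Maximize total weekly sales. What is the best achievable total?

1363

Density check — quinoa pops 15.09, seed granola 14.68, nut clusters 11.14 are the best per cm.
The ratio ordering already packs tightly: quinoa pops + seed granola + granola A + nut clusters, 106 cm, 1363.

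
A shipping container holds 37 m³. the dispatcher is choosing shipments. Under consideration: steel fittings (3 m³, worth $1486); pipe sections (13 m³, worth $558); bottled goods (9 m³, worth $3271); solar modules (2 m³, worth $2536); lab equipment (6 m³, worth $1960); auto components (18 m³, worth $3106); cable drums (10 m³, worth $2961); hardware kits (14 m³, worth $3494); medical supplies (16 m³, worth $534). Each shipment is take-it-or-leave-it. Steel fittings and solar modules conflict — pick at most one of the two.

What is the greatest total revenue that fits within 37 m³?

Best packing: bottled goods + solar modules + cable drums + hardware kits — 35 m³, 12262 total.
That's the maximum — no feasible swap from here does better than 12262.

12262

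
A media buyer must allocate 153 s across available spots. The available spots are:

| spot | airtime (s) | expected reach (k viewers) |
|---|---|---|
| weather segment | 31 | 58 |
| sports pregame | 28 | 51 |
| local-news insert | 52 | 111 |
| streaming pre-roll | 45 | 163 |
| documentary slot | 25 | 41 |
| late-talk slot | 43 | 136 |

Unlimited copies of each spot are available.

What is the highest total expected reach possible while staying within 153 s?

489

3×streaming pre-roll uses 135 of the 153 s and totals 489.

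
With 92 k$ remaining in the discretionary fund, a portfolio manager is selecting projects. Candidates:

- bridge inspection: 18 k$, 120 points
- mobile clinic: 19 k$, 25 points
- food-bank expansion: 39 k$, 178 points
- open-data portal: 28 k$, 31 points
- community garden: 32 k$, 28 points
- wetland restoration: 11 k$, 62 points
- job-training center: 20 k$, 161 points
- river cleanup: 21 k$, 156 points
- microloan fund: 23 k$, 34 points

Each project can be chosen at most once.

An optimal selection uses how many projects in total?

The maximum projected impact within 92 k$ is 557.
One optimal bundle: food-bank expansion + wetland restoration + job-training center + river cleanup (91 k$).
Any selection reaching 557 contains exactly 4 projects.

4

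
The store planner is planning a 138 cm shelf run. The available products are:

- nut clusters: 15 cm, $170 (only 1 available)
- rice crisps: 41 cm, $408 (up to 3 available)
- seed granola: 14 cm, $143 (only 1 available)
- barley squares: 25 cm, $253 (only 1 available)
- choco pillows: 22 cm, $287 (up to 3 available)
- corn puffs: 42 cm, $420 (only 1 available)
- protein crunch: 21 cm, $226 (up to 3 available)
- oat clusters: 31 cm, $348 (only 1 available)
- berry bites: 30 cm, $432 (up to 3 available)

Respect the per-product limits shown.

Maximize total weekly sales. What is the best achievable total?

1870

By weekly sales per cm: berry bites 14.40, choco pillows 13.05, nut clusters 11.33 lead.
The ratio ordering already packs tightly: 2×choco pillows + 3×berry bites, 134 cm, 1870.
Every other selection either busts 138 cm or exceeds an availability limit or fails to beat 1870.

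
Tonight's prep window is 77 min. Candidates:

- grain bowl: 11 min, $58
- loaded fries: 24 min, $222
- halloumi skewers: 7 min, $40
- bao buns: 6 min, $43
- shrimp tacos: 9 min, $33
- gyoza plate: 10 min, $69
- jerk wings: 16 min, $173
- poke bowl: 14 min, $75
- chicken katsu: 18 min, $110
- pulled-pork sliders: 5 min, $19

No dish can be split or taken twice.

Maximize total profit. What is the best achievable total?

622

A density-first pass picks loaded fries + bao buns + gyoza plate + jerk wings + chicken katsu — 617 at 74 min.
Dropping chicken katsu frees 18 min; slotting in halloumi skewers + poke bowl (21 min) lifts the total to 622 at 77 min.
Every other selection either busts 77 min or fails to beat 622.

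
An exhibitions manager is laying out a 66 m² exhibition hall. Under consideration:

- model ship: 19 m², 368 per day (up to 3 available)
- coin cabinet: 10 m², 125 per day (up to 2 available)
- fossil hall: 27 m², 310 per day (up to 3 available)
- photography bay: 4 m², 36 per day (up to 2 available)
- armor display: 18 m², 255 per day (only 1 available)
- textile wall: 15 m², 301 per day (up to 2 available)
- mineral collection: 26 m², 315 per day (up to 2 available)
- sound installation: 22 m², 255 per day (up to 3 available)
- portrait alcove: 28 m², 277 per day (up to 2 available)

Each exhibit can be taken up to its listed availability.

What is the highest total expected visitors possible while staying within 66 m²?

A density-first pass picks model ship + coin cabinet + photography bay + 2×textile wall — 1131 at 63 m².
Replace coin cabinet and 2×textile wall with 2×model ship + photography bay: the trade gains 45 net, giving 1176 at 65 m².
Nothing else within 66 m² beats 1176.

1176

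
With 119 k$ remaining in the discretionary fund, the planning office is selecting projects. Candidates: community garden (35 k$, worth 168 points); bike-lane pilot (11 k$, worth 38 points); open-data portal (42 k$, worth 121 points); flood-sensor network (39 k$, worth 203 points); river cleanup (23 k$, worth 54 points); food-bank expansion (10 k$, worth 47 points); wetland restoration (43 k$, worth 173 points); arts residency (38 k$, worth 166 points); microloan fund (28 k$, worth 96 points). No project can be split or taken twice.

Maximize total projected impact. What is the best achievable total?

Filling by ratio: community garden + bike-lane pilot + flood-sensor network + river cleanup + food-bank expansion for 510, with 1 k$ left unused.
The 44 k$ tied up in bike-lane pilot and river cleanup and food-bank expansion is better spent on wetland restoration — total rises to 544 (117 k$).
Nothing else within 119 k$ beats 544.

544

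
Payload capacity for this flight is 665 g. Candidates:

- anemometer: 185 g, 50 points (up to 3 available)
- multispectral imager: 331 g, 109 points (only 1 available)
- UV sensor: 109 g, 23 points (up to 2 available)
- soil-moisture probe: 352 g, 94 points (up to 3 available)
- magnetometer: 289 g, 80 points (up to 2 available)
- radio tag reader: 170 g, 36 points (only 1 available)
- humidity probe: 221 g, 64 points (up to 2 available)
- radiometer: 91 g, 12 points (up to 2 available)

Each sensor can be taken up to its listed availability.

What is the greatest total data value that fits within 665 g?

196

Density check — multispectral imager 0.33, humidity probe 0.29, magnetometer 0.28 are the best per g.
The ratio ordering already packs tightly: multispectral imager + UV sensor + humidity probe, 661 g, 196.
That's the maximum — no swap from here does better than 196.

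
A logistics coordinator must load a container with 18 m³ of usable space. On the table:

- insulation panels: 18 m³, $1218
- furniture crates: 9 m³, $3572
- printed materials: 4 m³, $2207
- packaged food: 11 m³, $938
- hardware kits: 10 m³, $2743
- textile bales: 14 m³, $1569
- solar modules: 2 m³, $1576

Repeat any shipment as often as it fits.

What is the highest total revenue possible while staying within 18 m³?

14184

The ratio ordering already packs tightly: 9×solar modules, 18 m³, 14184.
No other feasible combination exceeds 14184.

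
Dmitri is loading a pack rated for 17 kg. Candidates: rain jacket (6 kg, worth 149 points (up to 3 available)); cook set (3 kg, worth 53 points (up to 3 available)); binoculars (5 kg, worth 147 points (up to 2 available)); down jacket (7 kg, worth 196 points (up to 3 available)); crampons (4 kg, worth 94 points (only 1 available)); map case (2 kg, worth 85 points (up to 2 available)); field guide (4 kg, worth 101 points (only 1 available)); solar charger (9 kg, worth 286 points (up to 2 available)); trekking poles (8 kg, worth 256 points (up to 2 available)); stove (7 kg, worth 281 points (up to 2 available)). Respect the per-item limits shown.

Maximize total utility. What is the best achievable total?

The ratio heuristic lands on binoculars + 2×map case + stove (598) but leaves 1 kg idle.
Replace binoculars and map case with stove: the trade gains 49 net, giving 647 at 16 kg.
No other feasible combination exceeds 647.

647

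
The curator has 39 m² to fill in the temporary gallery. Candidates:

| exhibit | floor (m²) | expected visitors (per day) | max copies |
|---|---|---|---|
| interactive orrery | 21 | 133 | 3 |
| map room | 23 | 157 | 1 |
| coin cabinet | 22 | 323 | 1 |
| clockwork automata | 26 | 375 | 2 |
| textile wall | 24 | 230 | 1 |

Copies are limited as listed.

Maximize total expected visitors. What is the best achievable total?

375

Taking the top-ratio exhibits first gives coin cabinet for 323 (22 m²).
Dropping coin cabinet frees 22 m²; slotting in clockwork automata (26 m²) lifts the total to 375 at 26 m².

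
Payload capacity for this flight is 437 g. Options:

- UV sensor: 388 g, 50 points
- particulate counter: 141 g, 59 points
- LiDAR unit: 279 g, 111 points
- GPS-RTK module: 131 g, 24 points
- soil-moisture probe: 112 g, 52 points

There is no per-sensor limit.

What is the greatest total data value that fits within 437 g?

177

Density check — soil-moisture probe 0.46, particulate counter 0.42, LiDAR unit 0.40 are the best per g.
A density-first pass picks 3×soil-moisture probe — 156 at 336 g.
The 336 g tied up in 3×soil-moisture probe is better spent on 3×particulate counter — total rises to 177 (423 g).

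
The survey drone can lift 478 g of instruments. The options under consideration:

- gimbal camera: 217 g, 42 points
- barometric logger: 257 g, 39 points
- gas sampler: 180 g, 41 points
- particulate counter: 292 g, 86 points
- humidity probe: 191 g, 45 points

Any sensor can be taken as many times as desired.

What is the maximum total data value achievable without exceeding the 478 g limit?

Ranking by ratio (data value/g): particulate counter 0.29, humidity probe 0.24, gas sampler 0.23.
Best packing: gas sampler + particulate counter — 472 g, 127 total.
The spare 6 g is too small for any remaining sensor, and no exchange beats 127.

127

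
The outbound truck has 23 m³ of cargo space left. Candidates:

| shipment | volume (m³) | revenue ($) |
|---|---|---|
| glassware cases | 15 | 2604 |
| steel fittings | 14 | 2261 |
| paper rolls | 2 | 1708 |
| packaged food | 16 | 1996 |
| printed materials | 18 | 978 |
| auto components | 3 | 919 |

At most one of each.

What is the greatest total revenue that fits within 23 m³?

5231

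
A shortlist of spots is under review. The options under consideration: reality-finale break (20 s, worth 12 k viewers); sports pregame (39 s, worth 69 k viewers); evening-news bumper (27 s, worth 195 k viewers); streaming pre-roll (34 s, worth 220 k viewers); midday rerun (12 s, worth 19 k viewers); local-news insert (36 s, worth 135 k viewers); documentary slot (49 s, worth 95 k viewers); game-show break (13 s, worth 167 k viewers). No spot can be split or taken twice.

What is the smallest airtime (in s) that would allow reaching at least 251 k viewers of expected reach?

40

Minimise s subject to total expected reach ≥ 251.
evening-news bumper + game-show break: 362 expected reach at 40 s.
Any bundle with less than 40 s falls short of 251.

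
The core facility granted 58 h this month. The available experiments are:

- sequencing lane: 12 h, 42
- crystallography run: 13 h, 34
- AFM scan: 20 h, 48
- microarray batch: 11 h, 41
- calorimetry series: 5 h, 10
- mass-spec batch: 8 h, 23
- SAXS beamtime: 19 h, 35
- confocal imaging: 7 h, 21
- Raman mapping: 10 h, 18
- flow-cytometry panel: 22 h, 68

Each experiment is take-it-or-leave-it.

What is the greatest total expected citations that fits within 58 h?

Greedy by ratio would take sequencing lane + microarray batch + calorimetry series + confocal imaging + flow-cytometry panel: 57 h used, total 182.
The 12 h tied up in calorimetry series and confocal imaging is better spent on crystallography run — total rises to 185 (58 h).
That's the maximum — no swap from here does better than 185.

185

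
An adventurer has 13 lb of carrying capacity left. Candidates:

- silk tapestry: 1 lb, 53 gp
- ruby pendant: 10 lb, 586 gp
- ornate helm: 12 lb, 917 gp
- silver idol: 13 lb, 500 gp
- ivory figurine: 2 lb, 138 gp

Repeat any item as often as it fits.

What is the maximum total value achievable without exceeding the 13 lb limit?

970

Density check — ornate helm 76.42, ivory figurine 69.00, ruby pendant 58.60 are the best per lb.
The ratio ordering already packs tightly: silk tapestry + ornate helm, 13 lb, 970.
That's the maximum — no swap from here does better than 970.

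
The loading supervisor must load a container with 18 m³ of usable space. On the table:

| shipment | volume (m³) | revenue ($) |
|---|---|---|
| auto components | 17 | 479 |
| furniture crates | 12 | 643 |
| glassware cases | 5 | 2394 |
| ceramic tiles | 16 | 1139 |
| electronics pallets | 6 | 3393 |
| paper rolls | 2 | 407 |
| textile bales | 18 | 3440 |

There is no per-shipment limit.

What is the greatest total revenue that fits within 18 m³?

10179

Ranking by ratio (revenue/m³): electronics pallets 565.50, glassware cases 478.80, paper rolls 203.50, textile bales 191.11.
Taking 3×electronics pallets: 18 m³ used, 10179 in revenue.
Every other selection either busts 18 m³ or fails to beat 10179.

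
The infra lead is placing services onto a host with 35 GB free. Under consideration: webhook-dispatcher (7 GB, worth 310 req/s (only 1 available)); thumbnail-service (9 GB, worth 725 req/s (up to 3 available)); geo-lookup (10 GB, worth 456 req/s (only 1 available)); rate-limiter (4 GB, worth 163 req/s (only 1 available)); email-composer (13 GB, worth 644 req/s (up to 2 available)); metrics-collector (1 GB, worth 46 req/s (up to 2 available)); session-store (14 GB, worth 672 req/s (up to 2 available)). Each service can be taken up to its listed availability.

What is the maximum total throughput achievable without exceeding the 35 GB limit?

2531

The ratio heuristic lands on 3×thumbnail-service + rate-limiter + 2×metrics-collector (2430) but leaves 2 GB idle.
The 5 GB tied up in rate-limiter and metrics-collector is better spent on webhook-dispatcher — total rises to 2531 (35 GB).
That's the maximum — no swap from here does better than 2531.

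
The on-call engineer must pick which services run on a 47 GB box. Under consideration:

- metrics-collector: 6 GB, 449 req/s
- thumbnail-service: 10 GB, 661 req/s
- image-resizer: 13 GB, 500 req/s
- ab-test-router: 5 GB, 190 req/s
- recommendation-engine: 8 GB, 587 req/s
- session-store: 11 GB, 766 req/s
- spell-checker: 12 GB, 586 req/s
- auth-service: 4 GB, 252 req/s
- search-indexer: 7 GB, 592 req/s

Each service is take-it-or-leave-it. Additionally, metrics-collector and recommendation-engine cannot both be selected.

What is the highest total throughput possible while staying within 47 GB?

By throughput per GB: search-indexer 84.57, metrics-collector 74.83, recommendation-engine 73.38, session-store 69.64 lead.
Best packing: metrics-collector + thumbnail-service + session-store + spell-checker + search-indexer — 46 GB, 3054 total.

3054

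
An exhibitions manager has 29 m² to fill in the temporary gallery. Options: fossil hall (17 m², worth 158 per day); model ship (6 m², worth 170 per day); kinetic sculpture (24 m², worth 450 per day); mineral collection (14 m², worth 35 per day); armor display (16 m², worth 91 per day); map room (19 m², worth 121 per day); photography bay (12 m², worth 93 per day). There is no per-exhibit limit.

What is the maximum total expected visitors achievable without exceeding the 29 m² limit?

680

By expected visitors per m²: model ship 28.33, kinetic sculpture 18.75, fossil hall 9.29 lead.
The ratio ordering already packs tightly: 4×model ship, 24 m², 680.
No other feasible combination exceeds 680.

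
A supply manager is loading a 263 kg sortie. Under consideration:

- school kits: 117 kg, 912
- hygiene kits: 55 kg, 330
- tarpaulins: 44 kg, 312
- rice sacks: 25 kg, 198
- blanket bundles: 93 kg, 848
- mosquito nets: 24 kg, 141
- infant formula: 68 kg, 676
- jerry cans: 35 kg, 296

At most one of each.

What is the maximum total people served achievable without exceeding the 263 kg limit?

Density check — infant formula 9.94, blanket bundles 9.12, jerry cans 8.46 are the best per kg.
Greedy by ratio would take rice sacks + blanket bundles + mosquito nets + infant formula + jerry cans: 245 kg used, total 2159.
Dropping jerry cans frees 35 kg; slotting in tarpaulins (44 kg) lifts the total to 2175 at 254 kg.
The spare 9 kg is too small for any remaining supply, and no exchange beats 2175.

2175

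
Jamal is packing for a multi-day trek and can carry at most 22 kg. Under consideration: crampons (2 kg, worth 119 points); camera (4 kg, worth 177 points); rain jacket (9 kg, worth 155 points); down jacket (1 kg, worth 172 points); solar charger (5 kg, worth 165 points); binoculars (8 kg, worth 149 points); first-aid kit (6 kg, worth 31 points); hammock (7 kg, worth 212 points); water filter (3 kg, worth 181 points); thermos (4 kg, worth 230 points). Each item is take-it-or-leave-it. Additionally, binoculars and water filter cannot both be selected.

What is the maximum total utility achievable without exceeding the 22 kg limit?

1091

Ranking by ratio (utility/kg): down jacket 172.00, water filter 60.33, crampons 59.50, thermos 57.50.
A density-first pass picks crampons + camera + down jacket + solar charger + water filter + thermos — 1044 at 19 kg.
The 5 kg tied up in solar charger is better spent on hammock — total rises to 1091 (21 kg).
That's the maximum — no feasible swap from here does better than 1091.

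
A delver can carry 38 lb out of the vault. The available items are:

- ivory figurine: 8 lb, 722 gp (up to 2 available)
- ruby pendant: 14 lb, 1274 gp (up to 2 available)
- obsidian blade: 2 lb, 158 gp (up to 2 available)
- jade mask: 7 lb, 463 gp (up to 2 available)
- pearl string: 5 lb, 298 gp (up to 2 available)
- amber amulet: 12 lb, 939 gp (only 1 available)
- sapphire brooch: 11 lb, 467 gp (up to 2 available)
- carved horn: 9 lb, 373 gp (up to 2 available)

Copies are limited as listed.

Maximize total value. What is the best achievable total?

3428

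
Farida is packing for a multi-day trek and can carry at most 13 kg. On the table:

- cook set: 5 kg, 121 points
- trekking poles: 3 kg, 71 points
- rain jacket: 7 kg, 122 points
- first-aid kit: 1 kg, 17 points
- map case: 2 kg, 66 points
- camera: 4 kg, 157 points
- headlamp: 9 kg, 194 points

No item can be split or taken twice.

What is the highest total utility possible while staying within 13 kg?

366

Taking the top-ratio items first gives cook set + first-aid kit + map case + camera for 361 (12 kg).
Replace map case with trekking poles: the trade gains 5 net, giving 366 at 13 kg.
Next best is cook set + first-aid kit + map case + camera at 361 (12 kg) — short by 5.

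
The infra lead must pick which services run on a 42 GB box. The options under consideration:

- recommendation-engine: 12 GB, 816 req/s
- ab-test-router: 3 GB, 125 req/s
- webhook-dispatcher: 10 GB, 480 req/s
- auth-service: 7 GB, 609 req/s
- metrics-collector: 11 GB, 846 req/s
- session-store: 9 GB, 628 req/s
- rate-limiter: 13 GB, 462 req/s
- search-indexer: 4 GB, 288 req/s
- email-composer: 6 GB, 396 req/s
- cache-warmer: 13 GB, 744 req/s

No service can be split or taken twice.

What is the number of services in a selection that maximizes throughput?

Best achievable throughput is 3024.
recommendation-engine + ab-test-router + auth-service + metrics-collector + session-store hits 3024 at 42 GB.
All optima have 5 services.

5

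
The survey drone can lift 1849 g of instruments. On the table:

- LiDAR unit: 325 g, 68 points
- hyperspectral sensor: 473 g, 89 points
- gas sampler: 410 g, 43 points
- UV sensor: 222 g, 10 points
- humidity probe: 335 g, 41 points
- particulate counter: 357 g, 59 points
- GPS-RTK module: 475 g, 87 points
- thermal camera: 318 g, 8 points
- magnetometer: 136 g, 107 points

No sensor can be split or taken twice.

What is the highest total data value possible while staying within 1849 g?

The ratio ordering already packs tightly: LiDAR unit + hyperspectral sensor + particulate counter + GPS-RTK module + magnetometer, 1766 g, 410.
Every other selection either busts 1849 g or fails to beat 410.

410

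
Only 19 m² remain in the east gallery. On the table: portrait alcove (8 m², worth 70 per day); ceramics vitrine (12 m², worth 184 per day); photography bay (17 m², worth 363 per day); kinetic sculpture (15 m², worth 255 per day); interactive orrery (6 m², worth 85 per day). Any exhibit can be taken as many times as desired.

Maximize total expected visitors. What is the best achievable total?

363

By expected visitors per m²: photography bay 21.35, kinetic sculpture 17.00, ceramics vitrine 15.33, interactive orrery 14.17 lead.
Photography bay uses 17 of the 19 m² and totals 363.
That's the maximum — no swap from here does better than 363.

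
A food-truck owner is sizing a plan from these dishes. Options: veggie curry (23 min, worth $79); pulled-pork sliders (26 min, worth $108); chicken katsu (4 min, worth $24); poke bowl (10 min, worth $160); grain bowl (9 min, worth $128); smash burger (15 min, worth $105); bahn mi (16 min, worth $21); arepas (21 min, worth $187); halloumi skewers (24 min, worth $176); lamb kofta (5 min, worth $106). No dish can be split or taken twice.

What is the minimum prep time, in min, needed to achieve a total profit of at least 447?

36

Need the lightest bundle worth ≥ 447.
Taking poke bowl + arepas + lamb kofta gives 453 (≥ 447) for 36 min.
Below 36 min the best achievable stays under 447.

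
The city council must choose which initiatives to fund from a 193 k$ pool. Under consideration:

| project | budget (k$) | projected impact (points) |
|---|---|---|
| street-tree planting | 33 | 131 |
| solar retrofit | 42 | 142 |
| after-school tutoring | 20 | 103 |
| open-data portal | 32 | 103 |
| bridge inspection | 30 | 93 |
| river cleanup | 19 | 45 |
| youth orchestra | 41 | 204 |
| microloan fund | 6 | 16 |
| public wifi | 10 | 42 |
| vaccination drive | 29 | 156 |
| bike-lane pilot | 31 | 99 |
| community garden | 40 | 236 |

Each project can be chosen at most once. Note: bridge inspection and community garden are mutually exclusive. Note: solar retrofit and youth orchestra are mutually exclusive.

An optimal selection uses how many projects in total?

Optimal total is 917.
street-tree planting + after-school tutoring + river cleanup + youth orchestra + public wifi + vaccination drive + community garden hits 917 at 192 k$.
All optima have 7 projects.

7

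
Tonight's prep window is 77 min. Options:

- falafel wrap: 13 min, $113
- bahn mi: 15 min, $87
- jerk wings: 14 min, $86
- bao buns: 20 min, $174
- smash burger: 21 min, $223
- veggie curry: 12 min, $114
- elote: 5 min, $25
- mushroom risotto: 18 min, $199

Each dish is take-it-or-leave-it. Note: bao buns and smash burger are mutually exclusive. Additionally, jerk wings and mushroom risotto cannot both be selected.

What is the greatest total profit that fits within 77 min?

By profit per min: mushroom risotto 11.06, smash burger 10.62, veggie curry 9.50, bao buns 8.70 lead.
Taking falafel wrap + smash burger + veggie curry + elote + mushroom risotto: 69 min used, 674 in profit.
That's the maximum — no feasible swap from here does better than 674.

674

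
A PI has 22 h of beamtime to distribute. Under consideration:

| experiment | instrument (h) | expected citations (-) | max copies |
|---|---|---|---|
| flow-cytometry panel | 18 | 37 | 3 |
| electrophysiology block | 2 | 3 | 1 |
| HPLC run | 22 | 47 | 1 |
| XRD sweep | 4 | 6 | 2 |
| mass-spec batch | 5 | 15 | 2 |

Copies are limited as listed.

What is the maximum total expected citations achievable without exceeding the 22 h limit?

47

Density check — mass-spec batch 3.00, HPLC run 2.14, flow-cytometry panel 2.06, electrophysiology block 1.50 are the best per h.
Greedy by ratio would take electrophysiology block + 2×XRD sweep + 2×mass-spec batch: 20 h used, total 45.
The 20 h tied up in electrophysiology block and 2×XRD sweep and 2×mass-spec batch is better spent on HPLC run — total rises to 47 (22 h).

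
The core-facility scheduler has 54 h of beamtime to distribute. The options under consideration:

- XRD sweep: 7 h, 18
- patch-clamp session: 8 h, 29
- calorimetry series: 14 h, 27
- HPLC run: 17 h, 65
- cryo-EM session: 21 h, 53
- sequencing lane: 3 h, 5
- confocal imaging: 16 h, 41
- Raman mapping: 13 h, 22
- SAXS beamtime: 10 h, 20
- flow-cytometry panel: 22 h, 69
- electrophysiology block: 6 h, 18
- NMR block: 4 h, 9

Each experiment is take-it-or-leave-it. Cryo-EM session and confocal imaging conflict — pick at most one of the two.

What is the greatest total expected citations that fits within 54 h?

181

Best packing: XRD sweep + patch-clamp session + HPLC run + flow-cytometry panel — 54 h, 181 total.
An exhaustive check of the 4096 subsets confirms 181.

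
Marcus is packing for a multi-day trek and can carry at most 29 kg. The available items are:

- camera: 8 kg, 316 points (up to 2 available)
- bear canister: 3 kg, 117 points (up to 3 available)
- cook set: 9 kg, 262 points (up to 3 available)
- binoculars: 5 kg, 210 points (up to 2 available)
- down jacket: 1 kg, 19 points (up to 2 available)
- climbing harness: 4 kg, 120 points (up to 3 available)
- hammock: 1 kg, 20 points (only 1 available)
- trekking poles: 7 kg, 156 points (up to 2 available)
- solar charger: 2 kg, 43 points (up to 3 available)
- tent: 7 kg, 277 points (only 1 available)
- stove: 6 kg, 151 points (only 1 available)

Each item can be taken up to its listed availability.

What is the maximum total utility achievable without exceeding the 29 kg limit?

1169

Density check — binoculars 42.00, tent 39.57, camera 39.50 are the best per kg.
Taking the top-ratio items first gives camera + bear canister + 2×binoculars + hammock + tent for 1150 (29 kg).
The 8 kg tied up in hammock and tent is better spent on camera — total rises to 1169 (29 kg).
Nothing else within 29 kg beats 1169.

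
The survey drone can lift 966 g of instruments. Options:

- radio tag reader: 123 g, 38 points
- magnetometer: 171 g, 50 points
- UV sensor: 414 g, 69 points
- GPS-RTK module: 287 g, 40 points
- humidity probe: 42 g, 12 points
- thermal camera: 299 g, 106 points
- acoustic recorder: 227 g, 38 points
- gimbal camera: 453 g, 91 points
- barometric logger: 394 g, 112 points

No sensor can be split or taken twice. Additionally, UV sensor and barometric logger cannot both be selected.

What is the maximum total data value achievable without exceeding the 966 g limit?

A density-first pass picks radio tag reader + magnetometer + humidity probe + thermal camera + acoustic recorder — 244 at 862 g.
Dropping radio tag reader and acoustic recorder frees 350 g; slotting in barometric logger (394 g) lifts the total to 280 at 906 g.

280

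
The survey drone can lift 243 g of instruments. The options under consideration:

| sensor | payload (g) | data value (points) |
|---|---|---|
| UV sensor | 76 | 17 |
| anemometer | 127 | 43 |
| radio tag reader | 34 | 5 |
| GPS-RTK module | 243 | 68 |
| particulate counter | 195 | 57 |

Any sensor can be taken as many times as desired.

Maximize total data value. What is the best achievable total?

68

Taking the top-ratio sensors first gives UV sensor + anemometer + radio tag reader for 65 (237 g).
Replace UV sensor and anemometer and radio tag reader with GPS-RTK module: the trade gains 3 net, giving 68 at 243 g.
Nothing else within 243 g beats 68.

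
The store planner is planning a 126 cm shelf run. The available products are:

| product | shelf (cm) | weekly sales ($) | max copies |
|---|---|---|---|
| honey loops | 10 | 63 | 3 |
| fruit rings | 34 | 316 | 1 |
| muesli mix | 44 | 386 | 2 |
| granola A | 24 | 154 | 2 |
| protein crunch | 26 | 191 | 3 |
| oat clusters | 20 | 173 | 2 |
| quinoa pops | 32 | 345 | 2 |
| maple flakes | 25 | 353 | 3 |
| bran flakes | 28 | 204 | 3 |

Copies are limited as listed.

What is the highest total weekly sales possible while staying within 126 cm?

1468

Ranking by ratio (weekly sales/cm): maple flakes 14.12, quinoa pops 10.78, fruit rings 9.29, muesli mix 8.77.
Greedy by ratio would take honey loops + quinoa pops + 3×maple flakes: 117 cm used, total 1467.
Replace quinoa pops with 2×oat clusters: the trade gains 1 net, giving 1468 at 125 cm.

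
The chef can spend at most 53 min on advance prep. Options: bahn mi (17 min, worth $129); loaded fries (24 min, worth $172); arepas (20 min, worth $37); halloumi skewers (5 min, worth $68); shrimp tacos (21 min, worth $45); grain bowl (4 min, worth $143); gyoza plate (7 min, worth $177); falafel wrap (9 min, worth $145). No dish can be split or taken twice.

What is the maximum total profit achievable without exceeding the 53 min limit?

Taking the top-ratio dishes first gives bahn mi + halloumi skewers + grain bowl + gyoza plate + falafel wrap for 662 (42 min).
Dropping bahn mi frees 17 min; slotting in loaded fries (24 min) lifts the total to 705 at 49 min.

705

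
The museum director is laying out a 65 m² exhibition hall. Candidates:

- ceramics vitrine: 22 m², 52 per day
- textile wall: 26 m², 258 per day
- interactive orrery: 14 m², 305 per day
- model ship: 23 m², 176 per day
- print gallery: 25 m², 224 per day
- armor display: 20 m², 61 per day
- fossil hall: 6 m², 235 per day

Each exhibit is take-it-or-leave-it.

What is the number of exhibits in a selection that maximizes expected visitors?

4

Optimal total is 825.
interactive orrery + print gallery + armor display + fossil hall hits 825 at 65 m².
Any selection reaching 825 contains exactly 4 exhibits.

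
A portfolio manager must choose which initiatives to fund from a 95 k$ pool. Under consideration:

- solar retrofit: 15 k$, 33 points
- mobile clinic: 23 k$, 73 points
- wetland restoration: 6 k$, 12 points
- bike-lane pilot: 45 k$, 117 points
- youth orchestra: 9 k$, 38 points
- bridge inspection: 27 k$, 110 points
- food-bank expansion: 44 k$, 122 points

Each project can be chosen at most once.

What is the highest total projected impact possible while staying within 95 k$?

305

Greedy by ratio would take solar retrofit + mobile clinic + wetland restoration + youth orchestra + bridge inspection: 80 k$ used, total 266.
Dropping solar retrofit and wetland restoration and youth orchestra frees 30 k$; slotting in food-bank expansion (44 k$) lifts the total to 305 at 94 k$.
That's the maximum — no swap from here does better than 305.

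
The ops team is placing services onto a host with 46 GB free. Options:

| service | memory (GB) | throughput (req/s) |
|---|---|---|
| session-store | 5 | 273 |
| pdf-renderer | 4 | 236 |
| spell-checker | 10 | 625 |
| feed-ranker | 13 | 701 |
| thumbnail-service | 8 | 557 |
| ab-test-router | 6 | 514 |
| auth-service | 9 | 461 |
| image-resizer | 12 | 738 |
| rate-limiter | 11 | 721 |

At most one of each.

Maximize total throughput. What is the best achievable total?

3039

By throughput per GB: ab-test-router 85.67, thumbnail-service 69.62, rate-limiter 65.55 lead.
Taking the top-ratio services first gives session-store + pdf-renderer + spell-checker + thumbnail-service + ab-test-router + rate-limiter for 2926 (44 GB).
The 10 GB tied up in spell-checker is better spent on image-resizer — total rises to 3039 (46 GB).
No other feasible combination exceeds 3039.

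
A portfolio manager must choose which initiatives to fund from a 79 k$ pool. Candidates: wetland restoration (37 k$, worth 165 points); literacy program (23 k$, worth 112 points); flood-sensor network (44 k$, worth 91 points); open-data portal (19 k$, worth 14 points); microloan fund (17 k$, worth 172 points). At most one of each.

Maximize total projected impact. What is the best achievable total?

449

Ranking by ratio (projected impact/k$): microloan fund 10.12, literacy program 4.87, wetland restoration 4.46, flood-sensor network 2.07.
The ratio ordering already packs tightly: wetland restoration + literacy program + microloan fund, 77 k$, 449.
Next best is wetland restoration + open-data portal + microloan fund at 351 (73 k$) — short by 98.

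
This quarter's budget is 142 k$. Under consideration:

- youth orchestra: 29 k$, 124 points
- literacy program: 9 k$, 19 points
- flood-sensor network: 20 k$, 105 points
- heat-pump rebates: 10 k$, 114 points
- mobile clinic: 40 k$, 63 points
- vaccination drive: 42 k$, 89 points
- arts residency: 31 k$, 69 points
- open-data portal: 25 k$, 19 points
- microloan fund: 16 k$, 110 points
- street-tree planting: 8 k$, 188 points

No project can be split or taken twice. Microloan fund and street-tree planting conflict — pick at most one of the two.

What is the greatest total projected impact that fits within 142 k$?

Best packing: youth orchestra + flood-sensor network + heat-pump rebates + vaccination drive + arts residency + street-tree planting — 140 k$, 689 total.
The closest alternative, youth orchestra + flood-sensor network + heat-pump rebates + mobile clinic + arts residency + street-tree planting, reaches only 663.

689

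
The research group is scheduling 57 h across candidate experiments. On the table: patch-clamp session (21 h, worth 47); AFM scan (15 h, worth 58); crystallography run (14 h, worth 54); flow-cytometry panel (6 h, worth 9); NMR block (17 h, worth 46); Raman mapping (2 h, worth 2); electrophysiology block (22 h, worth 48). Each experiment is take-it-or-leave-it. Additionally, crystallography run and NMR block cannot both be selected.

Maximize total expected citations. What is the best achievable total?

169

Taking AFM scan + crystallography run + flow-cytometry panel + electrophysiology block: 57 h used, 169 in expected citations.
No other feasible combination exceeds 169.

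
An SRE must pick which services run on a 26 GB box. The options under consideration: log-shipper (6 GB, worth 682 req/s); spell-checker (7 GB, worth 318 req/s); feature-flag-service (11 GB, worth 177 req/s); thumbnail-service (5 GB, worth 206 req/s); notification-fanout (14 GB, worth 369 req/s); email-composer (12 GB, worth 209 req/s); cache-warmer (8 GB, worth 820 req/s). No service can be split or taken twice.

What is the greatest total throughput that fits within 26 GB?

2026

Best packing: log-shipper + spell-checker + thumbnail-service + cache-warmer — 26 GB, 2026 total.
Runner-up log-shipper + spell-checker + cache-warmer tops out at 1820.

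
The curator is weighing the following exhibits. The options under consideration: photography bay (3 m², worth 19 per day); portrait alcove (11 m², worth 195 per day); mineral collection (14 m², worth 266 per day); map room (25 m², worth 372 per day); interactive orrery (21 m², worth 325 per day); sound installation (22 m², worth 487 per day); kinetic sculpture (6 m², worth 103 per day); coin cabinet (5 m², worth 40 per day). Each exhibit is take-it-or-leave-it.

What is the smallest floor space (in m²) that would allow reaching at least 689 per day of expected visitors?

Minimise m² subject to total expected visitors ≥ 689.
photography bay + portrait alcove + sound installation: 701 expected visitors at 36 m².
No combination under 36 m² hits 689.

36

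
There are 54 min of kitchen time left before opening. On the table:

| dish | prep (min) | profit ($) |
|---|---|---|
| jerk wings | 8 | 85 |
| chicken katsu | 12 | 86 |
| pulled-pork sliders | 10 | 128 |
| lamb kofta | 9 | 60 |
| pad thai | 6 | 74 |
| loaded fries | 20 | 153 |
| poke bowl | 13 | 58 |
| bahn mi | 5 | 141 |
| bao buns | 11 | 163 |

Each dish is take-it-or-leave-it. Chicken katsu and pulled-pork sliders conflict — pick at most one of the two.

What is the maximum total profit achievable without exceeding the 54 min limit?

670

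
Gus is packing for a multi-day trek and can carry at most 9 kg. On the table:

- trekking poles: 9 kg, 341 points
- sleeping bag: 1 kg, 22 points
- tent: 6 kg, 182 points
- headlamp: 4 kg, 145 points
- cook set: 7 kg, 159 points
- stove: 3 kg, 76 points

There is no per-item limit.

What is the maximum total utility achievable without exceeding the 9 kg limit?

341

Density check — trekking poles 37.89, headlamp 36.25, tent 30.33 are the best per kg.
Trekking poles uses 9 of the 9 kg and totals 341.
Nothing else within 9 kg beats 341.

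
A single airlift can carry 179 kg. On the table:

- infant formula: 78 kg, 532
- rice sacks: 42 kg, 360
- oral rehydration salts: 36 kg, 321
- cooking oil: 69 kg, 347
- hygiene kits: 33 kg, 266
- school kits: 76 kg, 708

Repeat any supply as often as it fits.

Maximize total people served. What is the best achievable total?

1561

A density-first pass picks 2×school kits — 1416 at 152 kg.
Dropping school kits frees 76 kg; slotting in oral rehydration salts + 2×hygiene kits (102 kg) lifts the total to 1561 at 178 kg.
That's the maximum — no swap from here does better than 1561.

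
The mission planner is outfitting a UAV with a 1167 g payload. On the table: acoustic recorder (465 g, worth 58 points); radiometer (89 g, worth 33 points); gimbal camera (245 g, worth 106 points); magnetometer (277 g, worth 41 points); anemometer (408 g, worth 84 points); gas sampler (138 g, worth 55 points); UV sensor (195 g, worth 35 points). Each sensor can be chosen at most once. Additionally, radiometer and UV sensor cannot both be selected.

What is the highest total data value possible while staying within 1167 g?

Radiometer + gimbal camera + magnetometer + anemometer + gas sampler uses 1157 of the 1167 g and totals 319.
The closest alternative, gimbal camera + magnetometer + anemometer + gas sampler, reaches only 286.

319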